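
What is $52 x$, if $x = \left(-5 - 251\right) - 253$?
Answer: $-26468$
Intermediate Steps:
$x = -509$ ($x = -256 - 253 = -509$)
$52 x = 52 \left(-509\right) = -26468$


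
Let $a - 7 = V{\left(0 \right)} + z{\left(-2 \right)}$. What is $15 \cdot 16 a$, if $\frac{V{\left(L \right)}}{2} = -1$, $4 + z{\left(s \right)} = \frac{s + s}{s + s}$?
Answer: $480$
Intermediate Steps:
$z{\left(s \right)} = -3$ ($z{\left(s \right)} = -4 + \frac{s + s}{s + s} = -4 + \frac{2 s}{2 s} = -4 + 2 s \frac{1}{2 s} = -4 + 1 = -3$)
$V{\left(L \right)} = -2$ ($V{\left(L \right)} = 2 \left(-1\right) = -2$)
$a = 2$ ($a = 7 - 5 = 2$)
$15 \cdot 16 a = 15 \cdot 16 \cdot 2 = 240 \cdot 2 = 480$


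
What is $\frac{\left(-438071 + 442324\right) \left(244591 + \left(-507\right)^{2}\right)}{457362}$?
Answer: $\frac{1066737460}{228681} \approx 4664.7$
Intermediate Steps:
$\frac{\left(-438071 + 442324\right) \left(244591 + \left(-507\right)^{2}\right)}{457362} = 4253 \left(244591 + 257049\right) \frac{1}{457362} = 4253 \cdot 501640 \cdot \frac{1}{457362} = 2133474920 \cdot \frac{1}{457362} = \frac{1066737460}{228681}$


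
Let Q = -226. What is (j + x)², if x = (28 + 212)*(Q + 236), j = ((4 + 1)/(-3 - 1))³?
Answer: 23554575625/4096 ≈ 5.7506e+6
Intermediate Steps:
j = -125/64 (j = (5/(-4))³ = (5*(-¼))³ = (-5/4)³ = -125/64 ≈ -1.9531)
x = 2400 (x = (28 + 212)*(-226 + 236) = 240*10 = 2400)
(j + x)² = (-125/64 + 2400)² = (153475/64)² = 23554575625/4096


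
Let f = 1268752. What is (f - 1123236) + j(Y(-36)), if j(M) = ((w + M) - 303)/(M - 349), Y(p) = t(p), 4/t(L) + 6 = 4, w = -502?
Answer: 17025641/117 ≈ 1.4552e+5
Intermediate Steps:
t(L) = -2 (t(L) = 4/(-6 + 4) = 4/(-2) = 4*(-½) = -2)
Y(p) = -2
j(M) = (-805 + M)/(-349 + M) (j(M) = ((-502 + M) - 303)/(M - 349) = (-805 + M)/(-349 + M))
(f - 1123236) + j(Y(-36)) = (1268752 - 1123236) + (-805 - 2)/(-349 - 2) = 145516 - 807/(-351) = 145516 - 1/351*(-807) = 145516 + 269/117 = 17025641/117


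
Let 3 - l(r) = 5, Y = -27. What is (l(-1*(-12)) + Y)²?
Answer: 841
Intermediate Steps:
l(r) = -2 (l(r) = 3 - 1*5 = 3 - 5 = -2)
(l(-1*(-12)) + Y)² = (-2 - 27)² = (-29)² = 841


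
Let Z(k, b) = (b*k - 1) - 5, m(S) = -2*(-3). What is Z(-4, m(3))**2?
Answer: 900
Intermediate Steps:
m(S) = 6
Z(k, b) = -6 + b*k (Z(k, b) = (-1 + b*k) - 5 = -6 + b*k)
Z(-4, m(3))**2 = (-6 + 6*(-4))**2 = (-6 - 24)**2 = (-30)**2 = 900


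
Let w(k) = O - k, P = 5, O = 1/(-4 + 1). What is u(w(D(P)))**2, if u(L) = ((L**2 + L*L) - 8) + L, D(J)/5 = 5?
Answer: 126607504/81 ≈ 1.5631e+6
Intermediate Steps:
O = -1/3 (O = 1/(-3) = -1/3 ≈ -0.33333)
D(J) = 25 (D(J) = 5*5 = 25)
w(k) = -1/3 - k
u(L) = -8 + L + 2*L**2 (u(L) = ((L**2 + L**2) - 8) + L = (2*L**2 - 8) + L = (-8 + 2*L**2) + L = -8 + L + 2*L**2)
u(w(D(P)))**2 = (-8 + (-1/3 - 1*25) + 2*(-1/3 - 1*25)**2)**2 = (-8 + (-1/3 - 25) + 2*(-1/3 - 25)**2)**2 = (-8 - 76/3 + 2*(-76/3)**2)**2 = (-8 - 76/3 + 2*(5776/9))**2 = (-8 - 76/3 + 11552/9)**2 = (11252/9)**2 = 126607504/81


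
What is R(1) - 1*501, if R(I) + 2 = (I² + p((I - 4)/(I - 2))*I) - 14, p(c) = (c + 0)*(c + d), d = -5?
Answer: -522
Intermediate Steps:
p(c) = c*(-5 + c) (p(c) = (c + 0)*(c - 5) = c*(-5 + c))
R(I) = -16 + I² + I*(-5 + (-4 + I)/(-2 + I))*(-4 + I)/(-2 + I) (R(I) = -2 + ((I² + (((I - 4)/(I - 2))*(-5 + (I - 4)/(I - 2)))*I) - 14) = -2 + ((I² + (((-4 + I)/(-2 + I))*(-5 + (-4 + I)/(-2 + I)))*I) - 14) = -2 + ((I² + ((-5 + (-4 + I)/(-2 + I))*(-4 + I)/(-2 + I))*I) - 14) = -2 + ((I² + I*(-5 + (-4 + I)/(-2 + I))*(-4 + I)/(-2 + I)) - 14) = -2 + (-14 + I² + I*(-5 + (-4 + I)/(-2 + I))*(-4 + I)/(-2 + I)) = -16 + I² + I*(-5 + (-4 + I)/(-2 + I))*(-4 + I)/(-2 + I))
R(1) - 1*501 = ((-2 + 1)²*(-16 + 1²) + 2*1*(-4 + 1)*(3 - 2*1))/(-2 + 1)² - 1*501 = ((-1)²*(-16 + 1) + 2*1*(-3)*(3 - 2))/(-1)² - 501 = 1*(1*(-15) + 2*1*(-3)*1) - 501 = 1*(-15 - 6) - 501 = 1*(-21) - 501 = -21 - 501 = -522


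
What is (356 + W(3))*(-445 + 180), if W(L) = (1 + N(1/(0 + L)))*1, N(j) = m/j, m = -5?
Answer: -90630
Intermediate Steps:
N(j) = -5/j
W(L) = 1 - 5*L (W(L) = (1 - 5*L)*1 = 1 - 5*L)
(356 + W(3))*(-445 + 180) = (356 + (1 - 5*3))*(-445 + 180) = (356 + (1 - 15))*(-265) = (356 - 14)*(-265) = 342*(-265) = -90630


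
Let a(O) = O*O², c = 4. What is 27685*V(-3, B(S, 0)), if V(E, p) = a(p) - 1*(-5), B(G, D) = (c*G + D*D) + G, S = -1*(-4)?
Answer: 221618425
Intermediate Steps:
a(O) = O³
S = 4
B(G, D) = D² + 5*G (B(G, D) = (4*G + D*D) + G = (4*G + D²) + G = (D² + 4*G) + G = D² + 5*G)
V(E, p) = 5 + p³ (V(E, p) = p³ - 1*(-5) = p³ + 5 = 5 + p³)
27685*V(-3, B(S, 0)) = 27685*(5 + (0² + 5*4)³) = 27685*(5 + (0 + 20)³) = 27685*(5 + 20³) = 27685*(5 + 8000) = 27685*8005 = 221618425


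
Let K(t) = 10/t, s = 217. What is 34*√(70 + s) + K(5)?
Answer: 2 + 34*√287 ≈ 578.00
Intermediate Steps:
34*√(70 + s) + K(5) = 34*√(70 + 217) + 10/5 = 34*√287 + 10*(⅕) = 34*√287 + 2 = 2 + 34*√287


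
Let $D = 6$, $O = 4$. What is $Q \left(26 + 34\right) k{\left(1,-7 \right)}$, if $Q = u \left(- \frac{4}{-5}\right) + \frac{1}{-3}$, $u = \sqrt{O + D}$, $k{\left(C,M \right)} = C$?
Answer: $-20 + 48 \sqrt{10} \approx 131.79$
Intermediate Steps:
$u = \sqrt{10}$ ($u = \sqrt{4 + 6} = \sqrt{10} \approx 3.1623$)
$Q = - \frac{1}{3} + \frac{4 \sqrt{10}}{5}$ ($Q = \sqrt{10} \left(- \frac{4}{-5}\right) + \frac{1}{-3} = \sqrt{10} \left(\left(-4\right) \left(- \frac{1}{5}\right)\right) - \frac{1}{3} = \sqrt{10} \cdot \frac{4}{5} - \frac{1}{3} = \frac{4 \sqrt{10}}{5} - \frac{1}{3} = - \frac{1}{3} + \frac{4 \sqrt{10}}{5} \approx 2.1965$)
$Q \left(26 + 34\right) k{\left(1,-7 \right)} = \left(- \frac{1}{3} + \frac{4 \sqrt{10}}{5}\right) \left(26 + 34\right) 1 = \left(- \frac{1}{3} + \frac{4 \sqrt{10}}{5}\right) 60 \cdot 1 = \left(-20 + 48 \sqrt{10}\right) 1 = -20 + 48 \sqrt{10}$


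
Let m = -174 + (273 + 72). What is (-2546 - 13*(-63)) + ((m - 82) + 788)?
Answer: -850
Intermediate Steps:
m = 171 (m = -174 + 345 = 171)
(-2546 - 13*(-63)) + ((m - 82) + 788) = (-2546 - 13*(-63)) + ((171 - 82) + 788) = (-2546 + 819) + (89 + 788) = -1727 + 877 = -850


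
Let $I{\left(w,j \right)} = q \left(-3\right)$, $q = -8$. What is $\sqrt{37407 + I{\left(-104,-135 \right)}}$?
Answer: $3 \sqrt{4159} \approx 193.47$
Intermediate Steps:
$I{\left(w,j \right)} = 24$ ($I{\left(w,j \right)} = \left(-8\right) \left(-3\right) = 24$)
$\sqrt{37407 + I{\left(-104,-135 \right)}} = \sqrt{37407 + 24} = \sqrt{37431} = 3 \sqrt{4159}$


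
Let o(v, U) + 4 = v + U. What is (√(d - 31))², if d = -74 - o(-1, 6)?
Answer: -106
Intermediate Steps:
o(v, U) = -4 + U + v (o(v, U) = -4 + (v + U) = -4 + (U + v) = -4 + U + v)
d = -75 (d = -74 - (-4 + 6 - 1) = -74 - 1*1 = -74 - 1 = -75)
(√(d - 31))² = (√(-75 - 31))² = (√(-106))² = (I*√106)² = -106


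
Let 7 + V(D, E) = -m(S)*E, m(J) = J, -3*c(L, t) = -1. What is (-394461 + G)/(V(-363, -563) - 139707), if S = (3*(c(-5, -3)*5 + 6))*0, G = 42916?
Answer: 351545/139714 ≈ 2.5162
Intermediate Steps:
c(L, t) = 1/3 (c(L, t) = -1/3*(-1) = 1/3)
S = 0 (S = (3*((1/3)*5 + 6))*0 = (3*(5/3 + 6))*0 = (3*(23/3))*0 = 23*0 = 0)
V(D, E) = -7 (V(D, E) = -7 - 0*E = -7 - 1*0 = -7 + 0 = -7)
(-394461 + G)/(V(-363, -563) - 139707) = (-394461 + 42916)/(-7 - 139707) = -351545/(-139714) = -351545*(-1/139714) = 351545/139714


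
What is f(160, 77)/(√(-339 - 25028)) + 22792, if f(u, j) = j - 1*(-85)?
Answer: 22792 - 162*I*√25367/25367 ≈ 22792.0 - 1.0171*I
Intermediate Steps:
f(u, j) = 85 + j (f(u, j) = j + 85 = 85 + j)
f(160, 77)/(√(-339 - 25028)) + 22792 = (85 + 77)/(√(-339 - 25028)) + 22792 = 162/(√(-25367)) + 22792 = 162/((I*√25367)) + 22792 = 162*(-I*√25367/25367) + 22792 = -162*I*√25367/25367 + 22792 = 22792 - 162*I*√25367/25367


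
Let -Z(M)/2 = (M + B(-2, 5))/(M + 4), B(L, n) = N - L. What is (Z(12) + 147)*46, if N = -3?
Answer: 26795/4 ≈ 6698.8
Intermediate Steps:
B(L, n) = -3 - L
Z(M) = -2*(-1 + M)/(4 + M) (Z(M) = -2*(M + (-3 - 1*(-2)))/(M + 4) = -2*(M + (-3 + 2))/(4 + M) = -2*(M - 1)/(4 + M) = -2*(-1 + M)/(4 + M))
(Z(12) + 147)*46 = (2*(1 - 1*12)/(4 + 12) + 147)*46 = (2*(1 - 12)/16 + 147)*46 = (2*(1/16)*(-11) + 147)*46 = (-11/8 + 147)*46 = (1165/8)*46 = 26795/4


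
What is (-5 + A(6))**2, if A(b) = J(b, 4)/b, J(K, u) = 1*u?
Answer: 169/9 ≈ 18.778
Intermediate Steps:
J(K, u) = u
A(b) = 4/b
(-5 + A(6))**2 = (-5 + 4/6)**2 = (-5 + 4*(1/6))**2 = (-5 + 2/3)**2 = (-13/3)**2 = 169/9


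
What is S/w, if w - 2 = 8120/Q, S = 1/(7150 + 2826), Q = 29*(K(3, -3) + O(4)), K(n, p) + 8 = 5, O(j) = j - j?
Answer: -3/2733424 ≈ -1.0975e-6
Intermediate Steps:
O(j) = 0
K(n, p) = -3 (K(n, p) = -8 + 5 = -3)
Q = -87 (Q = 29*(-3 + 0) = 29*(-3) = -87)
S = 1/9976 ≈ 0.00010024
w = -274/3 (w = 2 + 8120/(-87) = 2 + 8120*(-1/87) = 2 - 280/3 = -274/3 ≈ -91.333)
S/w = 1/(9976*(-274/3)) = (1/9976)*(-3/274) = -3/2733424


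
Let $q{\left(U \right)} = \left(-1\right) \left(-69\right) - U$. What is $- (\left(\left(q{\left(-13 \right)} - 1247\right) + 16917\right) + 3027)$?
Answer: $-18779$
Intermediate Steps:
$q{\left(U \right)} = 69 - U$
$- (\left(\left(q{\left(-13 \right)} - 1247\right) + 16917\right) + 3027) = - (\left(\left(\left(69 - -13\right) - 1247\right) + 16917\right) + 3027) = - (\left(\left(\left(69 + 13\right) - 1247\right) + 16917\right) + 3027) = - (\left(\left(82 - 1247\right) + 16917\right) + 3027) = - (\left(-1165 + 16917\right) + 3027) = - (15752 + 3027) = \left(-1\right) 18779 = -18779$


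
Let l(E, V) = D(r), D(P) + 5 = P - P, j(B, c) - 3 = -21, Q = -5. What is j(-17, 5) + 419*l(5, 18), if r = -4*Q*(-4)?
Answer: -2113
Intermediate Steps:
j(B, c) = -18 (j(B, c) = 3 - 21 = -18)
r = -80 (r = -4*(-5)*(-4) = 20*(-4) = -80)
D(P) = -5 (D(P) = -5 + (P - P) = -5 + 0 = -5)
l(E, V) = -5
j(-17, 5) + 419*l(5, 18) = -18 + 419*(-5) = -18 - 2095 = -2113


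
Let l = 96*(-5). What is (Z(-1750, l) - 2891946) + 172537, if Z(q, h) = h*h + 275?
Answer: -2488734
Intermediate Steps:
l = -480
Z(q, h) = 275 + h² (Z(q, h) = h² + 275 = 275 + h²)
(Z(-1750, l) - 2891946) + 172537 = ((275 + (-480)²) - 2891946) + 172537 = ((275 + 230400) - 2891946) + 172537 = (230675 - 2891946) + 172537 = -2661271 + 172537 = -2488734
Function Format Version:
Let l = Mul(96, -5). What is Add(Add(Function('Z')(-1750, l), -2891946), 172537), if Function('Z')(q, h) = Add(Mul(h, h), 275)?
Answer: -2488734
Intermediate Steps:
l = -480
Function('Z')(q, h) = Add(275, Pow(h, 2)) (Function('Z')(q, h) = Add(Pow(h, 2), 275) = Add(275, Pow(h, 2)))
Add(Add(Function('Z')(-1750, l), -2891946), 172537) = Add(Add(Add(275, Pow(-480, 2)), -2891946), 172537) = Add(Add(Add(275, 230400), -2891946), 172537) = Add(Add(230675, -2891946), 172537) = Add(-2661271, 172537) = -2488734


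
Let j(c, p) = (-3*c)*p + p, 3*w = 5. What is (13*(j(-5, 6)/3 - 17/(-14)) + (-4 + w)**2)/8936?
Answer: 55091/1125936 ≈ 0.048929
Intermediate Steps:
w = 5/3 (w = (1/3)*5 = 5/3 ≈ 1.6667)
j(c, p) = p - 3*c*p (j(c, p) = -3*c*p + p = p - 3*c*p)
(13*(j(-5, 6)/3 - 17/(-14)) + (-4 + w)**2)/8936 = (13*((6*(1 - 3*(-5)))/3 - 17/(-14)) + (-4 + 5/3)**2)/8936 = (13*((6*(1 + 15))*(1/3) - 17*(-1/14)) + (-7/3)**2)*(1/8936) = (13*((6*16)*(1/3) + 17/14) + 49/9)*(1/8936) = (13*(96*(1/3) + 17/14) + 49/9)*(1/8936) = (13*(32 + 17/14) + 49/9)*(1/8936) = (13*(465/14) + 49/9)*(1/8936) = (6045/14 + 49/9)*(1/8936) = (55091/126)*(1/8936) = 55091/1125936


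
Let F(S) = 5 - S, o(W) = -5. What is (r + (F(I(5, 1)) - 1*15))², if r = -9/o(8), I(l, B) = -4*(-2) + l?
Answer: 11236/25 ≈ 449.44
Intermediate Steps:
I(l, B) = 8 + l
r = 9/5 (r = -9/(-5) = -9*(-⅕) = 9/5 ≈ 1.8000)
(r + (F(I(5, 1)) - 1*15))² = (9/5 + ((5 - (8 + 5)) - 1*15))² = (9/5 + ((5 - 1*13) - 15))² = (9/5 + ((5 - 13) - 15))² = (9/5 + (-8 - 15))² = (9/5 - 23)² = (-106/5)² = 11236/25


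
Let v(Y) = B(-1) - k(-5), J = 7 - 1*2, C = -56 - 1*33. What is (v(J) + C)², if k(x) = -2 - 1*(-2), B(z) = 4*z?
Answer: 8649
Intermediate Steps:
k(x) = 0 (k(x) = -2 + 2 = 0)
C = -89 (C = -56 - 33 = -89)
J = 5 (J = 7 - 2 = 5)
v(Y) = -4 (v(Y) = 4*(-1) - 1*0 = -4 + 0 = -4)
(v(J) + C)² = (-4 - 89)² = (-93)² = 8649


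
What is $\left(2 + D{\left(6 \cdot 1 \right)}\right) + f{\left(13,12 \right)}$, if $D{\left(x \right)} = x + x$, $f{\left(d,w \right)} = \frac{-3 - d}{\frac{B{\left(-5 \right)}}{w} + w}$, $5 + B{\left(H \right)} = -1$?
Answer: $\frac{290}{23} \approx 12.609$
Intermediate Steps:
$B{\left(H \right)} = -6$ ($B{\left(H \right)} = -5 - 1 = -6$)
$f{\left(d,w \right)} = \frac{-3 - d}{w - \frac{6}{w}}$ ($f{\left(d,w \right)} = \frac{-3 - d}{- \frac{6}{w} + w} = \frac{-3 - d}{w - \frac{6}{w}}$)
$D{\left(x \right)} = 2 x$
$\left(2 + D{\left(6 \cdot 1 \right)}\right) + f{\left(13,12 \right)} = \left(2 + 2 \cdot 6 \cdot 1\right) - \frac{12 \left(3 + 13\right)}{-6 + 12^{2}} = \left(2 + 2 \cdot 6\right) - 12 \frac{1}{-6 + 144} \cdot 16 = \left(2 + 12\right) - 12 \cdot \frac{1}{138} \cdot 16 = 14 - 12 \cdot \frac{1}{138} \cdot 16 = 14 - \frac{32}{23} = \frac{290}{23}$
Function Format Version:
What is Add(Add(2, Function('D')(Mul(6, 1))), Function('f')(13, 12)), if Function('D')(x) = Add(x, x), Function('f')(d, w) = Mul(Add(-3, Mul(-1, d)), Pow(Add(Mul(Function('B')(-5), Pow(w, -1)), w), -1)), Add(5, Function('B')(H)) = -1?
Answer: Rational(290, 23) ≈ 12.609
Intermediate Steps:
Function('B')(H) = -6 (Function('B')(H) = Add(-5, -1) = -6)
Function('f')(d, w) = Mul(Pow(Add(w, Mul(-6, Pow(w, -1))), -1), Add(-3, Mul(-1, d))) (Function('f')(d, w) = Mul(Add(-3, Mul(-1, d)), Pow(Add(Mul(-6, Pow(w, -1)), w), -1)) = Mul(Add(-3, Mul(-1, d)), Pow(Add(w, Mul(-6, Pow(w, -1))), -1)) = Mul(Pow(Add(w, Mul(-6, Pow(w, -1))), -1), Add(-3, Mul(-1, d))))
Function('D')(x) = Mul(2, x)
Add(Add(2, Function('D')(Mul(6, 1))), Function('f')(13, 12)) = Add(Add(2, Mul(2, Mul(6, 1))), Mul(-1, 12, Pow(Add(-6, Pow(12, 2)), -1), Add(3, 13))) = Add(Add(2, Mul(2, 6)), Mul(-1, 12, Pow(Add(-6, 144), -1), 16)) = Add(Add(2, 12), Mul(-1, 12, Pow(138, -1), 16)) = Add(14, Mul(-1, 12, Rational(1, 138), 16)) = Add(14, Rational(-32, 23)) = Rational(290, 23)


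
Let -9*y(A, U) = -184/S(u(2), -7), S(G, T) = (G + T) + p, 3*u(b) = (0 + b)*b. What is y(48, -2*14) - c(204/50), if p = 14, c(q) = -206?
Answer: 15634/75 ≈ 208.45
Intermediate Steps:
u(b) = b**2/3 (u(b) = ((0 + b)*b)/3 = (b*b)/3 = b**2/3)
S(G, T) = 14 + G + T (S(G, T) = (G + T) + 14 = 14 + G + T)
y(A, U) = 184/75 (y(A, U) = -(-184)/(9*(14 + (1/3)*2**2 - 7)) = -(-184)/(9*(14 + (1/3)*4 - 7)) = -(-184)/(9*(14 + 4/3 - 7)) = -(-184)/(9*25/3) = -(-184)*3/(9*25) = -1/9*(-552/25) = 184/75)
y(48, -2*14) - c(204/50) = 184/75 - 1*(-206) = 184/75 + 206 = 15634/75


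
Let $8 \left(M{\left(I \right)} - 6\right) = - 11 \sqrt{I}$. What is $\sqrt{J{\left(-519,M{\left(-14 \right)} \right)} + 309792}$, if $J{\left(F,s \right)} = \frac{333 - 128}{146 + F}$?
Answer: $\frac{\sqrt{43100974703}}{373} \approx 556.59$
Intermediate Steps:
$M{\left(I \right)} = 6 - \frac{11 \sqrt{I}}{8}$ ($M{\left(I \right)} = 6 + \frac{\left(-11\right) \sqrt{I}}{8} = 6 - \frac{11 \sqrt{I}}{8}$)
$J{\left(F,s \right)} = \frac{205}{146 + F}$
$\sqrt{J{\left(-519,M{\left(-14 \right)} \right)} + 309792} = \sqrt{\frac{205}{146 - 519} + 309792} = \sqrt{\frac{205}{-373} + 309792} = \sqrt{205 \left(- \frac{1}{373}\right) + 309792} = \sqrt{- \frac{205}{373} + 309792} = \sqrt{\frac{115552211}{373}} = \frac{\sqrt{43100974703}}{373}$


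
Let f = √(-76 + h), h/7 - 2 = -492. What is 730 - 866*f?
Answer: 730 - 866*I*√3506 ≈ 730.0 - 51277.0*I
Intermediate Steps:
h = -3430 (h = 14 + 7*(-492) = 14 - 3444 = -3430)
f = I*√3506 (f = √(-76 - 3430) = √(-3506) = I*√3506 ≈ 59.211*I)
730 - 866*f = 730 - 866*I*√3506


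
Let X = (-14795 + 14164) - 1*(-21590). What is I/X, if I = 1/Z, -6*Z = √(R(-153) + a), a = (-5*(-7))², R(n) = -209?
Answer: -3*√254/5323586 ≈ -8.9812e-6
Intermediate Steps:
a = 1225 (a = 35² = 1225)
Z = -√254/3 (Z = -√(-209 + 1225)/6 = -√254/3 ≈ -5.3125)
X = 20959 (X = -631 + 21590 = 20959)
I = -3*√254/254 (I = 1/(-√254/3) = -3*√254/254 ≈ -0.18824)
I/X = -3*√254/254/20959 = -3*√254/254*(1/20959) = -3*√254/5323586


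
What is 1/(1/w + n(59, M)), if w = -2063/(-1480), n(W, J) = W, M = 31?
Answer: 2063/123197 ≈ 0.016746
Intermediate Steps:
w = 2063/1480 (w = -2063*(-1/1480) = 2063/1480 ≈ 1.3939)
1/(1/w + n(59, M)) = 1/(1/(2063/1480) + 59) = 1/(1480/2063 + 59) = 1/(123197/2063) = 2063/123197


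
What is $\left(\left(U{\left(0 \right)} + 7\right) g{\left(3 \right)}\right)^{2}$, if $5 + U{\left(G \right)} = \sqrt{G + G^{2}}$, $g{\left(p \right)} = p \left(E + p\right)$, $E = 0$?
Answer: $324$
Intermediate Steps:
$g{\left(p \right)} = p^{2}$ ($g{\left(p \right)} = p \left(0 + p\right) = p p = p^{2}$)
$U{\left(G \right)} = -5 + \sqrt{G + G^{2}}$
$\left(\left(U{\left(0 \right)} + 7\right) g{\left(3 \right)}\right)^{2} = \left(\left(\left(-5 + \sqrt{0 \left(1 + 0\right)}\right) + 7\right) 3^{2}\right)^{2} = \left(\left(\left(-5 + \sqrt{0 \cdot 1}\right) + 7\right) 9\right)^{2} = \left(\left(\left(-5 + \sqrt{0}\right) + 7\right) 9\right)^{2} = \left(\left(\left(-5 + 0\right) + 7\right) 9\right)^{2} = \left(\left(-5 + 7\right) 9\right)^{2} = \left(2 \cdot 9\right)^{2} = 18^{2} = 324$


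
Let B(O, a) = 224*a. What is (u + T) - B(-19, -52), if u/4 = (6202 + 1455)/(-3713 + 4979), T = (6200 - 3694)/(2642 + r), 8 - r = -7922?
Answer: 13018797859/1115346 ≈ 11672.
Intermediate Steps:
r = 7930 (r = 8 - 1*(-7922) = 8 + 7922 = 7930)
T = 1253/5286 (T = (6200 - 3694)/(2642 + 7930) = 2506/10572 = 2506*(1/10572) = 1253/5286 ≈ 0.23704)
u = 15314/633 (u = 4*((6202 + 1455)/(-3713 + 4979)) = 4*(7657/1266) = 15314/633 ≈ 24.193)
(u + T) - B(-19, -52) = (15314/633 + 1253/5286) - 224*(-52) = 27247651/1115346 - 1*(-11648) = 27247651/1115346 + 11648 = 13018797859/1115346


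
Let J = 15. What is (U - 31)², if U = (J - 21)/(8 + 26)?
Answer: 280900/289 ≈ 971.97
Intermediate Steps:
U = -3/17 (U = (15 - 21)/(8 + 26) = -6/34 = -6*1/34 = -3/17 ≈ -0.17647)
(U - 31)² = (-3/17 - 31)² = (-530/17)² = 280900/289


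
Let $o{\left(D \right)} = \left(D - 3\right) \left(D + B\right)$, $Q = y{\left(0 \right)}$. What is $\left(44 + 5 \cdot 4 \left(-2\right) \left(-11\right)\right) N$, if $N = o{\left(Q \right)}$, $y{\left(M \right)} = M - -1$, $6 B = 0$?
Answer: $-968$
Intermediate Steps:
$B = 0$ ($B = \frac{1}{6} \cdot 0 = 0$)
$y{\left(M \right)} = 1 + M$ ($y{\left(M \right)} = M + 1 = 1 + M$)
$Q = 1$ ($Q = 1 + 0 = 1$)
$o{\left(D \right)} = D \left(-3 + D\right)$ ($o{\left(D \right)} = \left(D - 3\right) \left(D + 0\right) = \left(-3 + D\right) D = D \left(-3 + D\right)$)
$N = -2$ ($N = 1 \left(-3 + 1\right) = 1 \left(-2\right) = -2$)
$\left(44 + 5 \cdot 4 \left(-2\right) \left(-11\right)\right) N = \left(44 + 5 \cdot 4 \left(-2\right) \left(-11\right)\right) \left(-2\right) = \left(44 + 20 \left(-2\right) \left(-11\right)\right) \left(-2\right) = \left(44 - -440\right) \left(-2\right) = \left(44 + 440\right) \left(-2\right) = 484 \left(-2\right) = -968$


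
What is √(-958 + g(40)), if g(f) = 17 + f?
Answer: I*√901 ≈ 30.017*I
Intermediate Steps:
√(-958 + g(40)) = √(-958 + (17 + 40)) = √(-958 + 57) = √(-901) = I*√901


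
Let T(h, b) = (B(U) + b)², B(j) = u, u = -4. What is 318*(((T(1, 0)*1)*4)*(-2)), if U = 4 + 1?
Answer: -40704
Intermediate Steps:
U = 5
B(j) = -4
T(h, b) = (-4 + b)²
318*(((T(1, 0)*1)*4)*(-2)) = 318*((((-4 + 0)²*1)*4)*(-2)) = 318*((((-4)²*1)*4)*(-2)) = 318*(((16*1)*4)*(-2)) = 318*((16*4)*(-2)) = 318*(64*(-2)) = 318*(-128) = -40704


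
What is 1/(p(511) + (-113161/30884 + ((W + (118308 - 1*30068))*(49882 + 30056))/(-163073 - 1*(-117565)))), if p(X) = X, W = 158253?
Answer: -351367268/151957538306663 ≈ -2.3123e-6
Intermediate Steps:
1/(p(511) + (-113161/30884 + ((W + (118308 - 1*30068))*(49882 + 30056))/(-163073 - 1*(-117565)))) = 1/(511 + (-113161/30884 + ((158253 + (118308 - 1*30068))*(49882 + 30056))/(-163073 - 1*(-117565)))) = 1/(511 + (-113161*1/30884 + ((158253 + (118308 - 30068))*79938)/(-163073 + 117565))) = 1/(511 + (-113161/30884 + ((158253 + 88240)*79938)/(-45508))) = 1/(511 + (-113161/30884 + (246493*79938)*(-1/45508))) = 1/(511 + (-113161/30884 + 19704157434*(-1/45508))) = 1/(511 + (-113161/30884 - 9852078717/22754)) = 1/(511 - 152137086980611/351367268) = 1/(-151957538306663/351367268) = -351367268/151957538306663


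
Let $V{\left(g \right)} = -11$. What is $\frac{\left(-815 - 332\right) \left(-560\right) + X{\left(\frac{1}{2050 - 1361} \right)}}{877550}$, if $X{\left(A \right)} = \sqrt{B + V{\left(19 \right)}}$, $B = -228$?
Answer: $\frac{64232}{87755} + \frac{i \sqrt{239}}{877550} \approx 0.73195 + 1.7617 \cdot 10^{-5} i$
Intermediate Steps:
$X{\left(A \right)} = i \sqrt{239}$ ($X{\left(A \right)} = \sqrt{-228 - 11} = \sqrt{-239} = i \sqrt{239}$)
$\frac{\left(-815 - 332\right) \left(-560\right) + X{\left(\frac{1}{2050 - 1361} \right)}}{877550} = \frac{\left(-815 - 332\right) \left(-560\right) + i \sqrt{239}}{877550} = \left(\left(-1147\right) \left(-560\right) + i \sqrt{239}\right) \frac{1}{877550} = \left(642320 + i \sqrt{239}\right) \frac{1}{877550} = \frac{64232}{87755} + \frac{i \sqrt{239}}{877550}$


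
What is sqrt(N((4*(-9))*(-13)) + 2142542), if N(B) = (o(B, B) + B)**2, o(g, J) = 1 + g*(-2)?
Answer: sqrt(2360631) ≈ 1536.4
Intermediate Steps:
o(g, J) = 1 - 2*g
N(B) = (1 - B)**2 (N(B) = ((1 - 2*B) + B)**2 = (1 - B)**2)
sqrt(N((4*(-9))*(-13)) + 2142542) = sqrt((1 - 4*(-9)*(-13))**2 + 2142542) = sqrt((1 - (-36)*(-13))**2 + 2142542) = sqrt((1 - 1*468)**2 + 2142542) = sqrt((1 - 468)**2 + 2142542) = sqrt((-467)**2 + 2142542) = sqrt(218089 + 2142542) = sqrt(2360631)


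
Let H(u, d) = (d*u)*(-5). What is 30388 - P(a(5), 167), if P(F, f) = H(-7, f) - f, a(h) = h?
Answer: 24710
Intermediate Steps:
H(u, d) = -5*d*u
P(F, f) = 34*f (P(F, f) = -5*f*(-7) - f = 35*f - f = 34*f)
30388 - P(a(5), 167) = 30388 - 34*167 = 30388 - 1*5678 = 30388 - 5678 = 24710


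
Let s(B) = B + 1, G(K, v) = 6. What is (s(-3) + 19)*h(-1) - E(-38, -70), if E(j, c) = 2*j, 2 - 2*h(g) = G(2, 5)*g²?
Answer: 42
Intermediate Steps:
s(B) = 1 + B
h(g) = 1 - 3*g²
(s(-3) + 19)*h(-1) - E(-38, -70) = ((1 - 3) + 19)*(1 - 3*(-1)²) - 2*(-38) = (-2 + 19)*(1 - 3*1) - 1*(-76) = 17*(1 - 3) + 76 = 17*(-2) + 76 = -34 + 76 = 42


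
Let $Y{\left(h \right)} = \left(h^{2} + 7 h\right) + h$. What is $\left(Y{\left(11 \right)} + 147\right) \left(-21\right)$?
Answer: $-7476$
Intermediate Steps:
$Y{\left(h \right)} = h^{2} + 8 h$
$\left(Y{\left(11 \right)} + 147\right) \left(-21\right) = \left(11 \left(8 + 11\right) + 147\right) \left(-21\right) = \left(11 \cdot 19 + 147\right) \left(-21\right) = \left(209 + 147\right) \left(-21\right) = 356 \left(-21\right) = -7476$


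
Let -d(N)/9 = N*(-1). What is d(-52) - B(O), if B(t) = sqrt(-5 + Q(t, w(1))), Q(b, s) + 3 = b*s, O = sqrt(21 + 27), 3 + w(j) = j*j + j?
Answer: -468 - 2*I*sqrt(2 + sqrt(3)) ≈ -468.0 - 3.8637*I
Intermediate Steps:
d(N) = 9*N (d(N) = -9*N*(-1) = -(-9)*N = 9*N)
w(j) = -3 + j + j**2 (w(j) = -3 + (j*j + j) = -3 + (j**2 + j) = -3 + (j + j**2) = -3 + j + j**2)
O = 4*sqrt(3) (O = sqrt(48) = 4*sqrt(3) ≈ 6.9282)
Q(b, s) = -3 + b*s
B(t) = sqrt(-8 - t) (B(t) = sqrt(-5 + (-3 + t*(-3 + 1 + 1**2))) = sqrt(-5 + (-3 + t*(-3 + 1 + 1))) = sqrt(-5 + (-3 + t*(-1))) = sqrt(-5 + (-3 - t)) = sqrt(-8 - t))
d(-52) - B(O) = 9*(-52) - sqrt(-8 - 4*sqrt(3)) = -468 - sqrt(-8 - 4*sqrt(3))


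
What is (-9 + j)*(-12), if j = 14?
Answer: -60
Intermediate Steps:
(-9 + j)*(-12) = (-9 + 14)*(-12) = 5*(-12) = -60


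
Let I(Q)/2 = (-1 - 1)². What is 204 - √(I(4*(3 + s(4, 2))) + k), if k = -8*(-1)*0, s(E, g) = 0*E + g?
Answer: 204 - 2*√2 ≈ 201.17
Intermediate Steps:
s(E, g) = g (s(E, g) = 0 + g = g)
I(Q) = 8 (I(Q) = 2*(-1 - 1)² = 2*(-2)² = 2*4 = 8)
k = 0 (k = 8*0 = 0)
204 - √(I(4*(3 + s(4, 2))) + k) = 204 - √(8 + 0) = 204 - √8 = 204 - 2*√2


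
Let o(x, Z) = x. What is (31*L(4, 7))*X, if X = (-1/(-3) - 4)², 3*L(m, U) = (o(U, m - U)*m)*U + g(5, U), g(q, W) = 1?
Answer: 738947/27 ≈ 27368.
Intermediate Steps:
L(m, U) = ⅓ + m*U²/3 (L(m, U) = ((U*m)*U + 1)/3 = (m*U² + 1)/3 = (1 + m*U²)/3 = ⅓ + m*U²/3)
X = 121/9 (X = (-1*(-⅓) - 4)² = (⅓ - 4)² = (-11/3)² = 121/9 ≈ 13.444)
(31*L(4, 7))*X = (31*(⅓ + (⅓)*4*7²))*(121/9) = (31*(⅓ + (⅓)*4*49))*(121/9) = (31*(⅓ + 196/3))*(121/9) = (31*(197/3))*(121/9) = (6107/3)*(121/9) = 738947/27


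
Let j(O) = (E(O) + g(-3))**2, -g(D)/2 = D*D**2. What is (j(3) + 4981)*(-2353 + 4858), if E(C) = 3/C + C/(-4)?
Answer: 317596425/16 ≈ 1.9850e+7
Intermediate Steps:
g(D) = -2*D**3 (g(D) = -2*D*D**2 = -2*D**3)
E(C) = 3/C - C/4 (E(C) = 3/C + C*(-1/4) = 3/C - C/4)
j(O) = (54 + 3/O - O/4)**2 (j(O) = ((3/O - O/4) - 2*(-3)**3)**2 = ((3/O - O/4) - 2*(-27))**2 = ((3/O - O/4) + 54)**2 = (54 + 3/O - O/4)**2)
(j(3) + 4981)*(-2353 + 4858) = ((1/16)*(12 + 3*(216 - 1*3))**2/3**2 + 4981)*(-2353 + 4858) = ((1/16)*(1/9)*(12 + 3*(216 - 3))**2 + 4981)*2505 = ((1/16)*(1/9)*(12 + 3*213)**2 + 4981)*2505 = ((1/16)*(1/9)*(12 + 639)**2 + 4981)*2505 = ((1/16)*(1/9)*651**2 + 4981)*2505 = ((1/16)*(1/9)*423801 + 4981)*2505 = (47089/16 + 4981)*2505 = (126785/16)*2505 = 317596425/16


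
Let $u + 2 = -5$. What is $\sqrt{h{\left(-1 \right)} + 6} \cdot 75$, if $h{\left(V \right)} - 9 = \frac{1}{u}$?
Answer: $\frac{150 \sqrt{182}}{7} \approx 289.09$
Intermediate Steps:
$u = -7$ ($u = -2 - 5 = -7$)
$h{\left(V \right)} = \frac{62}{7}$ ($h{\left(V \right)} = 9 + \frac{1}{-7} = 9 - \frac{1}{7} = \frac{62}{7}$)
$\sqrt{h{\left(-1 \right)} + 6} \cdot 75 = \sqrt{\frac{62}{7} + 6} \cdot 75 = \sqrt{\frac{104}{7}} \cdot 75 = \frac{2 \sqrt{182}}{7} \cdot 75 = \frac{150 \sqrt{182}}{7}$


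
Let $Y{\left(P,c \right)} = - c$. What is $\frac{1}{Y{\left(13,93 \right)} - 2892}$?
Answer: $- \frac{1}{2985} \approx -0.00033501$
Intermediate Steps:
$\frac{1}{Y{\left(13,93 \right)} - 2892} = \frac{1}{\left(-1\right) 93 - 2892} = \frac{1}{-93 - 2892} = \frac{1}{-2985} = - \frac{1}{2985}$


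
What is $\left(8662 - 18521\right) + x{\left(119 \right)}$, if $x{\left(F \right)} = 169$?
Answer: $-9690$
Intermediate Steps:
$\left(8662 - 18521\right) + x{\left(119 \right)} = \left(8662 - 18521\right) + 169 = -9859 + 169 = -9690$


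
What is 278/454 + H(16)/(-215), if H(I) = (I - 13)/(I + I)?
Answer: 955639/1561760 ≈ 0.61190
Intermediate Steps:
H(I) = (-13 + I)/(2*I) (H(I) = (-13 + I)/((2*I)) = (-13 + I)*(1/(2*I)) = (-13 + I)/(2*I))
278/454 + H(16)/(-215) = 278/454 + ((½)*(-13 + 16)/16)/(-215) = 278*(1/454) + ((½)*(1/16)*3)*(-1/215) = 139/227 + (3/32)*(-1/215) = 139/227 - 3/6880 = 955639/1561760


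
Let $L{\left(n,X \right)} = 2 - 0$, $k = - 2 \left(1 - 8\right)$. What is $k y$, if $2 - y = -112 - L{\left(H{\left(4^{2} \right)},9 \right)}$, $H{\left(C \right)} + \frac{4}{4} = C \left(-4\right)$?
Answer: $1624$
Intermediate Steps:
$H{\left(C \right)} = -1 - 4 C$ ($H{\left(C \right)} = -1 + C \left(-4\right) = -1 - 4 C$)
$k = 14$ ($k = \left(-2\right) \left(-7\right) = 14$)
$L{\left(n,X \right)} = 2$ ($L{\left(n,X \right)} = 2 + 0 = 2$)
$y = 116$ ($y = 2 - \left(-112 - 2\right) = 2 - -114 = 2 + 114 = 116$)
$k y = 14 \cdot 116 = 1624$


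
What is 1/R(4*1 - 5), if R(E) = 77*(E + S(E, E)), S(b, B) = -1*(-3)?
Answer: 1/154 ≈ 0.0064935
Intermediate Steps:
S(b, B) = 3
R(E) = 231 + 77*E (R(E) = 77*(E + 3) = 77*(3 + E) = 231 + 77*E)
1/R(4*1 - 5) = 1/(231 + 77*(4*1 - 5)) = 1/(231 + 77*(4 - 5)) = 1/(231 + 77*(-1)) = 1/(231 - 77) = 1/154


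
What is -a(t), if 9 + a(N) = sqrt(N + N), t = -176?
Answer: 9 - 4*I*sqrt(22) ≈ 9.0 - 18.762*I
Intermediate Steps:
a(N) = -9 + sqrt(2)*sqrt(N) (a(N) = -9 + sqrt(N + N) = -9 + sqrt(2*N) = -9 + sqrt(2)*sqrt(N))
-a(t) = -(-9 + sqrt(2)*sqrt(-176)) = -(-9 + sqrt(2)*(4*I*sqrt(11))) = -(-9 + 4*I*sqrt(22)) = 9 - 4*I*sqrt(22)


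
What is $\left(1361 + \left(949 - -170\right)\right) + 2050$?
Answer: $4530$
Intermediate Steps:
$\left(1361 + \left(949 - -170\right)\right) + 2050 = \left(1361 + \left(949 + 170\right)\right) + 2050 = \left(1361 + 1119\right) + 2050 = 2480 + 2050 = 4530$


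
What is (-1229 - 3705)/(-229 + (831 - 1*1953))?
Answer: 4934/1351 ≈ 3.6521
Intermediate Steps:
(-1229 - 3705)/(-229 + (831 - 1*1953)) = -4934/(-229 + (831 - 1953)) = -4934/(-229 - 1122) = -4934/(-1351) = -4934*(-1/1351) = 4934/1351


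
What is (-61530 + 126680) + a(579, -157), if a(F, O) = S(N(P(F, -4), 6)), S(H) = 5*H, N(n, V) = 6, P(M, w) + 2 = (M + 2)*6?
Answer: 65180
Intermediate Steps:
P(M, w) = 10 + 6*M (P(M, w) = -2 + (M + 2)*6 = -2 + (2 + M)*6 = -2 + (12 + 6*M) = 10 + 6*M)
a(F, O) = 30 (a(F, O) = 5*6 = 30)
(-61530 + 126680) + a(579, -157) = (-61530 + 126680) + 30 = 65150 + 30 = 65180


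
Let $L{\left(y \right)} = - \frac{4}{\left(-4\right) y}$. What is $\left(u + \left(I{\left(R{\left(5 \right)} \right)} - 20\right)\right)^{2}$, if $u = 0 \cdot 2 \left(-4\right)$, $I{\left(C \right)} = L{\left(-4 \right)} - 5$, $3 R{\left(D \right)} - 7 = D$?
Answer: $\frac{10201}{16} \approx 637.56$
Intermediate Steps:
$R{\left(D \right)} = \frac{7}{3} + \frac{D}{3}$
$L{\left(y \right)} = \frac{1}{y}$ ($L{\left(y \right)} = - 4 \left(- \frac{1}{4 y}\right) = \frac{1}{y}$)
$I{\left(C \right)} = - \frac{21}{4}$ ($I{\left(C \right)} = \frac{1}{-4} - 5 = - \frac{1}{4} - 5 = - \frac{21}{4}$)
$u = 0$ ($u = 0 \left(-4\right) = 0$)
$\left(u + \left(I{\left(R{\left(5 \right)} \right)} - 20\right)\right)^{2} = \left(0 - \frac{101}{4}\right)^{2} = \left(- \frac{101}{4}\right)^{2} = \frac{10201}{16}$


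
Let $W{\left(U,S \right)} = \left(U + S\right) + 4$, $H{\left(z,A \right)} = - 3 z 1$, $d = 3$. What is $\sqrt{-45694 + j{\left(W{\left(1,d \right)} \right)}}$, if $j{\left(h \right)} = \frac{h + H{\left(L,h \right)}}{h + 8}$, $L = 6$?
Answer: $\frac{i \sqrt{731114}}{4} \approx 213.76 i$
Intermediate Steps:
$H{\left(z,A \right)} = - 3 z$
$W{\left(U,S \right)} = 4 + S + U$ ($W{\left(U,S \right)} = \left(S + U\right) + 4 = 4 + S + U$)
$j{\left(h \right)} = \frac{-18 + h}{8 + h}$ ($j{\left(h \right)} = \frac{h - 18}{h + 8} = \frac{h - 18}{8 + h} = \frac{-18 + h}{8 + h}$)
$\sqrt{-45694 + j{\left(W{\left(1,d \right)} \right)}} = \sqrt{-45694 + \frac{-18 + \left(4 + 3 + 1\right)}{8 + \left(4 + 3 + 1\right)}} = \sqrt{-45694 + \frac{-18 + 8}{8 + 8}} = \sqrt{-45694 + \frac{1}{16} \left(-10\right)} = \sqrt{-45694 - \frac{5}{8}} = \sqrt{- \frac{365557}{8}} = \frac{i \sqrt{731114}}{4}$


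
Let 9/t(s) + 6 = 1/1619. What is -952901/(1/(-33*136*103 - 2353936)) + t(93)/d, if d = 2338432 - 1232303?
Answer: 28831712867045366872829/10743830977 ≈ 2.6836e+12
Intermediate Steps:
t(s) = -14571/9713 (t(s) = 9/(-6 + 1/1619) = 9/(-9713/1619) = 9*(-1619/9713) = -14571/9713)
d = 1106129
-952901/(1/(-33*136*103 - 2353936)) + t(93)/d = -952901/(1/(-33*136*103 - 2353936)) - 14571/9713/1106129 = -952901/(1/(-4488*103 - 2353936)) - 14571/9713*1/1106129 = -952901/(1/(-462264 - 2353936)) - 14571/10743830977 = -952901/(1/(-2816200)) - 14571/10743830977 = -952901/(-1/2816200) - 14571/10743830977 = -952901*(-2816200) - 14571/10743830977 = 2683559796200 - 14571/10743830977 = 28831712867045366872829/10743830977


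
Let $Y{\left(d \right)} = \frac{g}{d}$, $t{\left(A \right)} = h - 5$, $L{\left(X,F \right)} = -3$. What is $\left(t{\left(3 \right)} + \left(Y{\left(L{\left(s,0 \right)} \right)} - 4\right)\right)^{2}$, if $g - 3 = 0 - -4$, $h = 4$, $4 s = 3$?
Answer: $\frac{484}{9} \approx 53.778$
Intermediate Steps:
$s = \frac{3}{4}$ ($s = \frac{1}{4} \cdot 3 = \frac{3}{4} \approx 0.75$)
$g = 7$ ($g = 3 + \left(0 - -4\right) = 3 + \left(0 + 4\right) = 3 + 4 = 7$)
$t{\left(A \right)} = -1$ ($t{\left(A \right)} = 4 - 5 = -1$)
$Y{\left(d \right)} = \frac{7}{d}$
$\left(t{\left(3 \right)} + \left(Y{\left(L{\left(s,0 \right)} \right)} - 4\right)\right)^{2} = \left(-1 + \left(\frac{7}{-3} - 4\right)\right)^{2} = \left(-1 + \left(7 \left(- \frac{1}{3}\right) - 4\right)\right)^{2} = \left(-1 - \frac{19}{3}\right)^{2} = \left(- \frac{22}{3}\right)^{2} = \frac{484}{9}$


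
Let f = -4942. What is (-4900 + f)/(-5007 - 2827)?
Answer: 4921/3917 ≈ 1.2563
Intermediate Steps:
(-4900 + f)/(-5007 - 2827) = (-4900 - 4942)/(-5007 - 2827) = -9842/(-7834) = -9842*(-1/7834) = 4921/3917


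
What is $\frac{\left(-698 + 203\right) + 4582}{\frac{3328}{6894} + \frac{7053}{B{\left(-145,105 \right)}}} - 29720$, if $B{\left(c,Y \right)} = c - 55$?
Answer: $- \frac{715470218320}{23978891} \approx -29838.0$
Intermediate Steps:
$B{\left(c,Y \right)} = -55 + c$ ($B{\left(c,Y \right)} = c - 55 = -55 + c$)
$\frac{\left(-698 + 203\right) + 4582}{\frac{3328}{6894} + \frac{7053}{B{\left(-145,105 \right)}}} - 29720 = \frac{\left(-698 + 203\right) + 4582}{\frac{3328}{6894} + \frac{7053}{-55 - 145}} - 29720 = \frac{-495 + 4582}{3328 \cdot \frac{1}{6894} + \frac{7053}{-200}} - 29720 = \frac{4087}{\frac{1664}{3447} + 7053 \left(- \frac{1}{200}\right)} - 29720 = \frac{4087}{\frac{1664}{3447} - \frac{7053}{200}} - 29720 = \frac{4087}{- \frac{23978891}{689400}} - 29720 = 4087 \left(- \frac{689400}{23978891}\right) - 29720 = - \frac{2817577800}{23978891} - 29720 = - \frac{715470218320}{23978891}$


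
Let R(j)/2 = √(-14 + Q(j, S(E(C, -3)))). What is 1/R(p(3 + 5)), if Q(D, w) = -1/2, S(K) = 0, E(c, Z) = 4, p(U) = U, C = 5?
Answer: -I*√58/58 ≈ -0.13131*I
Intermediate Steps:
Q(D, w) = -½ (Q(D, w) = -1*½ = -½)
R(j) = I*√58 (R(j) = 2*√(-14 - ½) = 2*√(-29/2) = 2*(I*√58/2) = I*√58)
1/R(p(3 + 5)) = 1/(I*√58) = -I*√58/58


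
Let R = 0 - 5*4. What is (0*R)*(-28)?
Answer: 0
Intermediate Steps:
R = -20 (R = 0 - 20 = -20)
(0*R)*(-28) = (0*(-20))*(-28) = 0*(-28) = 0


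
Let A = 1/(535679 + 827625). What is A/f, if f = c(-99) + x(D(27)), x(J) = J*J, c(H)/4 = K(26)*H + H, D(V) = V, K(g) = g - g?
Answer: 1/453980232 ≈ 2.2027e-9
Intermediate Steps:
K(g) = 0
c(H) = 4*H (c(H) = 4*(0*H + H) = 4*(0 + H) = 4*H)
x(J) = J²
f = 333 (f = 4*(-99) + 27² = -396 + 729 = 333)
A = 1/1363304 ≈ 7.3351e-7
A/f = (1/1363304)/333 = (1/1363304)*(1/333) = 1/453980232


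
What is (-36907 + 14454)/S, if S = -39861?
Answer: 22453/39861 ≈ 0.56328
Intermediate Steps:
(-36907 + 14454)/S = (-36907 + 14454)/(-39861) = -22453*(-1/39861) = 22453/39861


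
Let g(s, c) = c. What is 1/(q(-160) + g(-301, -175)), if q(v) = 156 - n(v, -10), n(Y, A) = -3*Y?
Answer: -1/499 ≈ -0.0020040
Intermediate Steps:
q(v) = 156 + 3*v (q(v) = 156 - (-3)*v = 156 + 3*v)
1/(q(-160) + g(-301, -175)) = 1/((156 + 3*(-160)) - 175) = 1/((156 - 480) - 175) = 1/(-324 - 175) = 1/(-499) = -1/499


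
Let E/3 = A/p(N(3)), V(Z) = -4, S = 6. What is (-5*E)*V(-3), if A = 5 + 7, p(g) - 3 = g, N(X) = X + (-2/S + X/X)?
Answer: 108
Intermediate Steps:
N(X) = 2/3 + X (N(X) = X + (-2/6 + X/X) = X + (-2*1/6 + 1) = X + (-1/3 + 1) = X + 2/3 = 2/3 + X)
p(g) = 3 + g
A = 12
E = 27/5 (E = 3*(12/(3 + (2/3 + 3))) = 3*(12/(3 + 11/3)) = 3*(12/(20/3)) = 3*(12*(3/20)) = 3*(9/5) = 27/5 ≈ 5.4000)
(-5*E)*V(-3) = -5*27/5*(-4) = -27*(-4) = 108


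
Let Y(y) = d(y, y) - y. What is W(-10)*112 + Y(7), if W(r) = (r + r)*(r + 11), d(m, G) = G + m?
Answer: -2233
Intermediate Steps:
Y(y) = y (Y(y) = (y + y) - y = 2*y - y = y)
W(r) = 2*r*(11 + r) (W(r) = (2*r)*(11 + r) = 2*r*(11 + r))
W(-10)*112 + Y(7) = (2*(-10)*(11 - 10))*112 + 7 = (2*(-10)*1)*112 + 7 = -20*112 + 7 = -2240 + 7 = -2233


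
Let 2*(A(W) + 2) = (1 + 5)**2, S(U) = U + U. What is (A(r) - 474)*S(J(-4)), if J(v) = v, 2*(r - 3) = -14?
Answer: 3664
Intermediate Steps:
r = -4 (r = 3 + (1/2)*(-14) = 3 - 7 = -4)
S(U) = 2*U
A(W) = 16 (A(W) = -2 + (1 + 5)**2/2 = -2 + (1/2)*6**2 = -2 + (1/2)*36 = -2 + 18 = 16)
(A(r) - 474)*S(J(-4)) = (16 - 474)*(2*(-4)) = -458*(-8) = 3664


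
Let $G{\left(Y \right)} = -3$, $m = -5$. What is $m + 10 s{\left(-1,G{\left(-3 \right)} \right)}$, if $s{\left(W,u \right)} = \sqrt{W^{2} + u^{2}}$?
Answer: $-5 + 10 \sqrt{10} \approx 26.623$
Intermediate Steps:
$m + 10 s{\left(-1,G{\left(-3 \right)} \right)} = -5 + 10 \sqrt{\left(-1\right)^{2} + \left(-3\right)^{2}} = -5 + 10 \sqrt{1 + 9} = -5 + 10 \sqrt{10}$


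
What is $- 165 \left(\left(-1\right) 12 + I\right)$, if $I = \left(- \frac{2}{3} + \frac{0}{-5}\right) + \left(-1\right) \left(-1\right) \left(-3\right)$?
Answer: $2585$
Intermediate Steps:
$I = - \frac{11}{3}$ ($I = \left(\left(-2\right) \frac{1}{3} + 0 \left(- \frac{1}{5}\right)\right) + 1 \left(-3\right) = \left(- \frac{2}{3} + 0\right) - 3 = - \frac{2}{3} - 3 = - \frac{11}{3} \approx -3.6667$)
$- 165 \left(\left(-1\right) 12 + I\right) = - 165 \left(\left(-1\right) 12 - \frac{11}{3}\right) = - 165 \left(-12 - \frac{11}{3}\right) = \left(-165\right) \left(- \frac{47}{3}\right) = 2585$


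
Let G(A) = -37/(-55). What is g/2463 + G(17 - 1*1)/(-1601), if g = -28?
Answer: -2556671/216879465 ≈ -0.011788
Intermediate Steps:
G(A) = 37/55 (G(A) = -37*(-1/55) = 37/55)
g/2463 + G(17 - 1*1)/(-1601) = -28/2463 + (37/55)/(-1601) = -28*1/2463 + (37/55)*(-1/1601) = -28/2463 - 37/88055 = -2556671/216879465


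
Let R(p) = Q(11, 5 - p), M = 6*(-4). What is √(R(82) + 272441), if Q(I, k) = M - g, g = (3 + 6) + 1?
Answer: √272407 ≈ 521.93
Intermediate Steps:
M = -24
g = 10 (g = 9 + 1 = 10)
Q(I, k) = -34 (Q(I, k) = -24 - 1*10 = -24 - 10 = -34)
R(p) = -34
√(R(82) + 272441) = √(-34 + 272441) = √272407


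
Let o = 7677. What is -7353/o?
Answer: -817/853 ≈ -0.95780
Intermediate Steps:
-7353/o = -7353/7677 = -7353*1/7677 = -817/853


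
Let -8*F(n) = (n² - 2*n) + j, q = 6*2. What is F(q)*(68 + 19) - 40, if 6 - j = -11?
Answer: -12239/8 ≈ -1529.9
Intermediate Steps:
j = 17 (j = 6 - 1*(-11) = 6 + 11 = 17)
q = 12
F(n) = -17/8 - n²/8 + n/4 (F(n) = -((n² - 2*n) + 17)/8 = -(17 + n² - 2*n)/8 = -17/8 - n²/8 + n/4)
F(q)*(68 + 19) - 40 = (-17/8 - ⅛*12² + (¼)*12)*(68 + 19) - 40 = (-17/8 - ⅛*144 + 3)*87 - 40 = (-17/8 - 18 + 3)*87 - 40 = -137/8*87 - 40 = -11919/8 - 40 = -12239/8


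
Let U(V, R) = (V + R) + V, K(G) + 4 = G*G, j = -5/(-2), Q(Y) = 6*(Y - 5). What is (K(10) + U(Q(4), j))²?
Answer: 29929/4 ≈ 7482.3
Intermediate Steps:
Q(Y) = -30 + 6*Y (Q(Y) = 6*(-5 + Y) = -30 + 6*Y)
j = 5/2 (j = -5*(-½) = 5/2 ≈ 2.5000)
K(G) = -4 + G² (K(G) = -4 + G*G = -4 + G²)
U(V, R) = R + 2*V (U(V, R) = (R + V) + V = R + 2*V)
(K(10) + U(Q(4), j))² = ((-4 + 10²) + (5/2 + 2*(-30 + 6*4)))² = ((-4 + 100) + (5/2 + 2*(-30 + 24)))² = (96 + (5/2 + 2*(-6)))² = (96 + (5/2 - 12))² = (96 - 19/2)² = (173/2)² = 29929/4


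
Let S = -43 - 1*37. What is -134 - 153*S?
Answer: 12106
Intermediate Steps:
S = -80 (S = -43 - 37 = -80)
-134 - 153*S = -134 - 153*(-80) = -134 + 12240 = 12106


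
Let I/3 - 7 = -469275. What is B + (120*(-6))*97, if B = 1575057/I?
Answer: -32774202139/469268 ≈ -69841.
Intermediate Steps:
I = -1407804 (I = 21 + 3*(-469275) = 21 - 1407825 = -1407804)
B = -525019/469268 (B = 1575057/(-1407804) = 1575057*(-1/1407804) = -525019/469268 ≈ -1.1188)
B + (120*(-6))*97 = -525019/469268 + (120*(-6))*97 = -525019/469268 - 720*97 = -525019/469268 - 69840 = -32774202139/469268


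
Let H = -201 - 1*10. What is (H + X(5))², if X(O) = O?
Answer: 42436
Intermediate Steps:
H = -211 (H = -201 - 10 = -211)
(H + X(5))² = (-211 + 5)² = (-206)² = 42436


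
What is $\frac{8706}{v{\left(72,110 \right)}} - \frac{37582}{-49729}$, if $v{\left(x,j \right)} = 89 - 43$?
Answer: $\frac{217334723}{1143767} \approx 190.02$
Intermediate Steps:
$v{\left(x,j \right)} = 46$
$\frac{8706}{v{\left(72,110 \right)}} - \frac{37582}{-49729} = \frac{8706}{46} - \frac{37582}{-49729} = 8706 \cdot \frac{1}{46} - - \frac{37582}{49729} = \frac{4353}{23} + \frac{37582}{49729} = \frac{217334723}{1143767}$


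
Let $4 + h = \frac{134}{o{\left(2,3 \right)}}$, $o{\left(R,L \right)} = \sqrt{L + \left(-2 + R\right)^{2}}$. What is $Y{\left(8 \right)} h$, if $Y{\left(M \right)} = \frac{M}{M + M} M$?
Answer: $-16 + \frac{536 \sqrt{3}}{3} \approx 293.46$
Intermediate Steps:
$Y{\left(M \right)} = \frac{M}{2}$ ($Y{\left(M \right)} = \frac{M}{2 M} M = \frac{1}{2 M} M M = \frac{M}{2}$)
$h = -4 + \frac{134 \sqrt{3}}{3}$ ($h = -4 + \frac{134}{\sqrt{3 + \left(-2 + 2\right)^{2}}} = -4 + \frac{134}{\sqrt{3 + 0^{2}}} = -4 + \frac{134}{\sqrt{3 + 0}} = -4 + \frac{134}{\sqrt{3}} = -4 + 134 \frac{\sqrt{3}}{3} = -4 + \frac{134 \sqrt{3}}{3} \approx 73.365$)
$Y{\left(8 \right)} h = \frac{1}{2} \cdot 8 \left(-4 + \frac{134 \sqrt{3}}{3}\right) = 4 \left(-4 + \frac{134 \sqrt{3}}{3}\right) = -16 + \frac{536 \sqrt{3}}{3}$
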